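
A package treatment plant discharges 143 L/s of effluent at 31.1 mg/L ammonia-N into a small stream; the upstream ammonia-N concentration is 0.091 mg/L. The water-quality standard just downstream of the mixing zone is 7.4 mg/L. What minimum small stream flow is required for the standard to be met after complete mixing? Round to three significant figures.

464 L/s

Set C_mix = 7.4: (Q·0.09100 + 143.0·31.10) / (Q + 143.0) = 7.4
→ Q = 143.0·(31.10 − 7.4)/(7.4 − 0.09100) = 463.7 L/s.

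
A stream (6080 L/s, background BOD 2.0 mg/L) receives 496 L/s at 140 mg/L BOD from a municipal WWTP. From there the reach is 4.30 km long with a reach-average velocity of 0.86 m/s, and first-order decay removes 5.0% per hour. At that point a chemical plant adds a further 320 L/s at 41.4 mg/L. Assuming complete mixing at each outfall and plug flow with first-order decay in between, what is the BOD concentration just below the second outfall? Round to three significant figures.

12.9 mg/L

Mass balance: C = (6080·2.000 + 496.0·140.0) / 6576 = 81600/6576 = 12.41 mg/L; combined flow 6576 L/s.
Travel time t = 4.30·1000 / 0.86 = 5000 s = 1.389 h.
5.0%/h lost → k = −ln(1 − 0.05) = 0.05129 h⁻¹.
Applying C = C₀e^(−kt): 12.41 × 0.9312 = 11.56 mg/L.
Second outfall: C = (6576·11.56 + 320.0·41.40)/6896 = 12.94 mg/L.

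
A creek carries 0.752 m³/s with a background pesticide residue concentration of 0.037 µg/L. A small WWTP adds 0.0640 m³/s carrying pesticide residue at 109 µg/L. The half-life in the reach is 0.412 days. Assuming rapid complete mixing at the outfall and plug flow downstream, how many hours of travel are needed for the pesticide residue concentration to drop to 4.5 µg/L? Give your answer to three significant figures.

9.21 h

Mass balance: C = (0.7520·0.03700 + 0.06400·109.0) / 0.8160 = 7.004/0.8160 = 8.583 µg/L.
Half-life 0.412 d → k = ln 2 / 0.412 = 1.682 d⁻¹.
8.583·exp(−k·t) = 4.5 → t = ln(8.583/4.5)/k = 33160 s = 9.211 h.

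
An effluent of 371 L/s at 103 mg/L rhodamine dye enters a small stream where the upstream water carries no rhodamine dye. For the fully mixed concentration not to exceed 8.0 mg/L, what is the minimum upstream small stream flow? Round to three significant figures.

4410 L/s

Set C_mix = 8.0: (Q·0 + 371.0·103.0) / (Q + 371.0) = 8.0
→ Q = 371.0·(103.0 − 8.0)/(8.0 − 0) = 4406 L/s.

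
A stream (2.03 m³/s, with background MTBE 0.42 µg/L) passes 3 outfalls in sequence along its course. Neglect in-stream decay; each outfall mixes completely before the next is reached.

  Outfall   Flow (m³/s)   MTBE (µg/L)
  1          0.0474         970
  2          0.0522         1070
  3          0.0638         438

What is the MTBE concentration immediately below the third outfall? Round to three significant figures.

Below outfall 1: Q → 2.077 m³/s, C = (2.030·0.4200 + 0.04740·970.0)/2.077 = 22.54 µg/L.
Below outfall 2: Q → 2.130 m³/s, C = (2.077·22.54 + 0.05220·1070)/2.130 = 48.22 µg/L.
Below outfall 3: Q → 2.193 m³/s, C = (2.130·48.22 + 0.06380·438.0)/2.193 = 59.56 µg/L.

59.6 µg/L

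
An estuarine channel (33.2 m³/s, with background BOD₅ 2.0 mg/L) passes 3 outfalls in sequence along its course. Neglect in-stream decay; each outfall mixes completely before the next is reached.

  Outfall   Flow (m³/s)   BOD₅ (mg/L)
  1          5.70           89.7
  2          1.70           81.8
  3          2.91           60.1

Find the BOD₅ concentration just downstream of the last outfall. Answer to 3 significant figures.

Outfall 1: combined Q = 38.90 m³/s; C = (33.20·2.000 + 5.700·89.70)/38.90 = 14.85 mg/L.
Outfall 2: combined Q = 40.60 m³/s; C = (38.90·14.85 + 1.700·81.80)/40.60 = 17.65 mg/L.
Outfall 3: combined Q = 43.51 m³/s; C = (40.60·17.65 + 2.910·60.10)/43.51 = 20.49 mg/L.

20.5 mg/L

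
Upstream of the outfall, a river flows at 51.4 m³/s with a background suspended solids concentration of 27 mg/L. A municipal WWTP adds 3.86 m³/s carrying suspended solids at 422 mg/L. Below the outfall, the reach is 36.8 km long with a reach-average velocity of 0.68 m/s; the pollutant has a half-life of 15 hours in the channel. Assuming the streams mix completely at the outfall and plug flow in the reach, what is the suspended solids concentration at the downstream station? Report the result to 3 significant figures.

27.3 mg/L

Mixed concentration C = ΣQC/ΣQ = (51.40·27.00 + 3.860·422.0) / 55.26 = 3017/55.26 = 54.59 mg/L.
Travel time t = 36.8·1000 / 0.68 = 54120 s = 15.03 h.
Half-life 15 h → k = ln 2 / 15 = 0.04621 h⁻¹ = 1.109 d⁻¹.
Applying C = C₀e^(−kt): 54.59 × 0.4992 = 27.25 mg/L.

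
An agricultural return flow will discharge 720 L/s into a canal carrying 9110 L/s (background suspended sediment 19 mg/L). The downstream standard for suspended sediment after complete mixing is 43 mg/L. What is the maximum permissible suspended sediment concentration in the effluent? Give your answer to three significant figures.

347 mg/L

At the limit, (Qr·Cr + Qe·Cₑ)/(Qr + Qe) = 43:
Cₑ = (9830·43 − 9110·19.00) / 720.0 = 346.7 mg/L.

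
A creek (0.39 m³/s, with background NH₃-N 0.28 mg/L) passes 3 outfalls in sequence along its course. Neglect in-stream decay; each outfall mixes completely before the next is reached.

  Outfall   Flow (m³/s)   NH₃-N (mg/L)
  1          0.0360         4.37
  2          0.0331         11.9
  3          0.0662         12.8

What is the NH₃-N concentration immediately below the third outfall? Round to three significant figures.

2.87 mg/L

After outfall 1: Q = 0.3900 + 0.03600 = 0.4260 m³/s; C = (0.3900·0.2800 + 0.03600·4.370)/0.4260 = 0.6256 mg/L.
After outfall 2: Q = 0.4260 + 0.03310 = 0.4591 m³/s; C = (0.4260·0.6256 + 0.03310·11.90)/0.4591 = 1.438 mg/L.
After outfall 3: Q = 0.4591 + 0.06620 = 0.5253 m³/s; C = (0.4591·1.438 + 0.06620·12.80)/0.5253 = 2.870 mg/L.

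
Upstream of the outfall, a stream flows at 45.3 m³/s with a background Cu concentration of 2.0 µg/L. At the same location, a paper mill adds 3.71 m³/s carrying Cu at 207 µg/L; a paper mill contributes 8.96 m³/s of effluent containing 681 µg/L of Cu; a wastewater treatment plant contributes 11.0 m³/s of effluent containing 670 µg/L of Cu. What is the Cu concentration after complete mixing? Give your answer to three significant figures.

Conservation of mass: C = (45.30·2.000 + 3.710·207.0 + 8.960·681.0 + 11.00·670.0) / 68.97 = 14330/68.97 = 207.8 µg/L.

208 µg/L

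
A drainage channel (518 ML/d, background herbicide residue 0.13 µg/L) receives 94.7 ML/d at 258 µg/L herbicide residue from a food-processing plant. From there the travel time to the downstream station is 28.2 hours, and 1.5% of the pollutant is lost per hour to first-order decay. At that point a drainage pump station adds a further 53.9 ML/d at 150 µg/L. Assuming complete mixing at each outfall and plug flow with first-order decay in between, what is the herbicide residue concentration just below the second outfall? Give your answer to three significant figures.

36.1 µg/L

Mixed concentration C = ΣQC/ΣQ = (518.0·0.1300 + 94.70·258.0) / 612.7 = 24500/612.7 = 39.99 µg/L; combined flow 612.7 ML/d.
1.5%/h lost → k = −ln(1 − 0.015) = 0.01511 h⁻¹.
Applying C = C₀e^(−kt): 39.99 × 0.6530 = 26.11 µg/L.
Second outfall: C = (612.7·26.11 + 53.90·150.0)/666.6 = 36.13 µg/L.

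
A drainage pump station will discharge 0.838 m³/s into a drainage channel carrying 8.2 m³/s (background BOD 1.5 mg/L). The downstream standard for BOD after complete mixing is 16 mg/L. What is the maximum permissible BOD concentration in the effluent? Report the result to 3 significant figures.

At the limit, (Qr·Cr + Qe·Cₑ)/(Qr + Qe) = 16:
Cₑ = (9.038·16 − 8.200·1.500) / 0.8380 = 157.9 mg/L.

158 mg/L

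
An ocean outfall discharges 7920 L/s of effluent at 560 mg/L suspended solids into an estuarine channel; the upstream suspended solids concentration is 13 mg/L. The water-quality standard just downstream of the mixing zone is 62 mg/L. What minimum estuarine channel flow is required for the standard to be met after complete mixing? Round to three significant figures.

Set C_mix = 62: (Q·13.00 + 7920·560.0) / (Q + 7920) = 62
→ Q = 7920·(560.0 − 62)/(62 − 13.00) = 80490 L/s.

80500 L/s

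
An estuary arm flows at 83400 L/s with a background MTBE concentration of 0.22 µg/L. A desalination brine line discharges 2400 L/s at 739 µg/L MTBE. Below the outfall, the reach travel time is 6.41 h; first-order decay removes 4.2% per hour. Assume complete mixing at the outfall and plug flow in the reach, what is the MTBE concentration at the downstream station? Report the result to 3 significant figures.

15.9 µg/L

After mixing, C = (83400·0.2200 + 2400·739.0) / 85800 = 1792000/85800 = 20.89 µg/L.
4.2%/h lost → k = −ln(1 − 0.042) = 0.04291 h⁻¹.
Decay over the reach: 20.89·exp(−kt) = 20.89·0.7595 = 15.86 µg/L.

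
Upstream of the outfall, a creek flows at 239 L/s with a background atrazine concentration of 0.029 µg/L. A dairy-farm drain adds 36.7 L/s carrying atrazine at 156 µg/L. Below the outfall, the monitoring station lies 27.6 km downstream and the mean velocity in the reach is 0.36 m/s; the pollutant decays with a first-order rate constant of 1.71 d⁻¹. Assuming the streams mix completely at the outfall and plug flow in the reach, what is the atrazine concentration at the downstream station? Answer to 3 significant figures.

4.56 µg/L

Conservation of mass: C = (239.0·0.02900 + 36.70·156.0) / 275.7 = 5732/275.7 = 20.79 µg/L.
Travel time t = 27.6·1000 / 0.36 = 76670 s = 21.30 h.
Applying C = C₀e^(−kt): 20.79 × 0.2193 = 4.559 µg/L.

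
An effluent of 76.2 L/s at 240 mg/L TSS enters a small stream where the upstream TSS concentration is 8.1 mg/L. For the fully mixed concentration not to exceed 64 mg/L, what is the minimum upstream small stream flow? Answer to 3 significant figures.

Set C_mix = 64: (Q·8.100 + 76.20·240.0) / (Q + 76.20) = 64
→ Q = 76.20·(240.0 − 64)/(64 − 8.100) = 239.9 L/s.

240 L/s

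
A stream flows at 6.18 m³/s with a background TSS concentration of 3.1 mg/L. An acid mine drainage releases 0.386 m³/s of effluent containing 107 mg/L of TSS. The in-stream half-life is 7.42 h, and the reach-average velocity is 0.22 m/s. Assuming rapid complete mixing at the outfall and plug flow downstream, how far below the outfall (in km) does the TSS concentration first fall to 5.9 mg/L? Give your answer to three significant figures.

3.77 km

Flow-weighted average: C = (6.180·3.100 + 0.3860·107.0) / 6.566 = 60.46/6.566 = 9.208 mg/L.
Half-life 7.42 h → k = ln 2 / 7.42 = 0.09342 h⁻¹ = 2.242 d⁻¹.
Set 9.208·exp(−k·t) = 5.9 → t = ln(9.208/5.9)/k = 17150 s = 4.765 h.
Distance = v·t = 0.22·17150 = 3774 m = 3.774 km.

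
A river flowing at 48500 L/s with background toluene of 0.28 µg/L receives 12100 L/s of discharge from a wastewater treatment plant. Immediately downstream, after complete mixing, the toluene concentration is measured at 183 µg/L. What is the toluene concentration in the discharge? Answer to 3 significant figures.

Mass balance: 48500·0.2800 + 12100·Cₑ = 60600·183.0
→ Cₑ = (60600·183.0 − 48500·0.2800) / 12100 = 915.4 µg/L.

915 µg/L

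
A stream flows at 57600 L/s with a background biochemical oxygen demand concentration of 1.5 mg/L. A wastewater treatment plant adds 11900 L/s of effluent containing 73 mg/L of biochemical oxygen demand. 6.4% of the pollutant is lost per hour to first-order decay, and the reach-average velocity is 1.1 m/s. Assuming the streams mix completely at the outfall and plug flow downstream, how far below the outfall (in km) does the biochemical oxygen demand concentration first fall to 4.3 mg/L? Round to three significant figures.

69.6 km

Mixed concentration C = ΣQC/ΣQ = (57600·1.500 + 11900·73.00) / 69500 = 955100/69500 = 13.74 mg/L.
6.4%/h lost → k = −ln(1 − 0.064) = 0.06614 h⁻¹.
Set 13.74·exp(−k·t) = 4.3 → t = ln(13.74/4.3)/k = 63240 s = 17.57 h.
Distance = v·t = 1.1·63240 = 69570 m = 69.57 km.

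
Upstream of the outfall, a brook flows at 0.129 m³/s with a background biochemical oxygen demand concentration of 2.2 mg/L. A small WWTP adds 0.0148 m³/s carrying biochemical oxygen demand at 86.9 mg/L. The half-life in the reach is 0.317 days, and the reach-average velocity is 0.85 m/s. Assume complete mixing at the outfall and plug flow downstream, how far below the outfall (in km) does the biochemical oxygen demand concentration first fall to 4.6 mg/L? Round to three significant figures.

29.0 km

Flow-weighted average: C = (0.1290·2.200 + 0.01480·86.90) / 0.1438 = 1.570/0.1438 = 10.92 mg/L.
Half-life 0.317 d → k = ln 2 / 0.317 = 2.187 d⁻¹.
Set 10.92·exp(−k·t) = 4.6 → t = ln(10.92/4.6)/k = 34150 s = 9.487 h.
Distance = v·t = 0.85·34150 = 29030 m = 29.03 km.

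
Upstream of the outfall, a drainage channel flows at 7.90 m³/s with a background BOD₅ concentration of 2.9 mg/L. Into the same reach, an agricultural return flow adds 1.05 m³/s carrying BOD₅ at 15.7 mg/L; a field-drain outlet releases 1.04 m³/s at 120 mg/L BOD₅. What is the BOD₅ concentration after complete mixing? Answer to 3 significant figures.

Flow-weighted average: C = (7.900·2.900 + 1.050·15.70 + 1.040·120.0) / 9.990 = 164.2/9.990 = 16.44 mg/L.

16.4 mg/L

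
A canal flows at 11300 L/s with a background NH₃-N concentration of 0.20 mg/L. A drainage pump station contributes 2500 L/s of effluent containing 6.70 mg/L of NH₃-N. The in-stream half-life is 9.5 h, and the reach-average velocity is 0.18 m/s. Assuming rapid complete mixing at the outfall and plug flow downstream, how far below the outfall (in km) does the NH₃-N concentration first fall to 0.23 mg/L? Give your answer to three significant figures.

Conservation of mass: C = (11300·0.2000 + 2500·6.700) / 13800 = 19010/13800 = 1.378 mg/L.
Half-life 9.5 h → k = ln 2 / 9.5 = 0.07296 h⁻¹ = 1.751 d⁻¹.
Set 1.378·exp(−k·t) = 0.23 → t = ln(1.378/0.23)/k = 88320 s = 24.53 h.
Distance = v·t = 0.18·88320 = 15900 m = 15.90 km.

15.9 km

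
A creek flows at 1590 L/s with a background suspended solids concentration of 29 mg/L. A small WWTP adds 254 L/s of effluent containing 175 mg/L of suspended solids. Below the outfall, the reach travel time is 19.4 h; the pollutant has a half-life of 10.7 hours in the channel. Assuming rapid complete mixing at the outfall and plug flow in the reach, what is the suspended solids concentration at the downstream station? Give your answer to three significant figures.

14.0 mg/L

After mixing, C = (1590·29.00 + 254.0·175.0) / 1844 = 90560/1844 = 49.11 mg/L.
Half-life 10.7 h → k = ln 2 / 10.7 = 0.06478 h⁻¹ = 1.555 d⁻¹.
Applying C = C₀e^(−kt): 49.11 × 0.2846 = 13.98 mg/L.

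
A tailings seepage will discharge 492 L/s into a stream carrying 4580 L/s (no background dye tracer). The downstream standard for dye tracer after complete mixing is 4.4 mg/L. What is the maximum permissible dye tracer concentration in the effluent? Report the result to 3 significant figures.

At the limit, (Qr·Cr + Qe·Cₑ)/(Qr + Qe) = 4.4:
Cₑ = (5072·4.4 − 4580·0) / 492.0 = 45.36 mg/L.

45.4 mg/L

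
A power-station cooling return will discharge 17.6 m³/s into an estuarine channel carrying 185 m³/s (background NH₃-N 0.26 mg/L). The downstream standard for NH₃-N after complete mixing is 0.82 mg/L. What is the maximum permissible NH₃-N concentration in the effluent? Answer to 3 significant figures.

6.71 mg/L

At the limit, (Qr·Cr + Qe·Cₑ)/(Qr + Qe) = 0.82:
Cₑ = (202.6·0.82 − 185.0·0.2600) / 17.60 = 6.706 mg/L.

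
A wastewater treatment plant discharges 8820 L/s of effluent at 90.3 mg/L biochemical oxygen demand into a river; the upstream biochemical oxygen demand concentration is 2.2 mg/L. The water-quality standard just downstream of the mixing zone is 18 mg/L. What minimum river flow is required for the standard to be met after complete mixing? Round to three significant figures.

40400 L/s

Set C_mix = 18: (Q·2.200 + 8820·90.30) / (Q + 8820) = 18
→ Q = 8820·(90.30 − 18)/(18 − 2.200) = 40360 L/s.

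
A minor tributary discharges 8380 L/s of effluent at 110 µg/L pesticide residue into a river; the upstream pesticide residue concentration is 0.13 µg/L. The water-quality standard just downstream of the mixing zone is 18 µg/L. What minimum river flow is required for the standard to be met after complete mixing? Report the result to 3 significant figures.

43100 L/s

Set C_mix = 18: (Q·0.1300 + 8380·110.0) / (Q + 8380) = 18
→ Q = 8380·(110.0 − 18)/(18 − 0.1300) = 43140 L/s.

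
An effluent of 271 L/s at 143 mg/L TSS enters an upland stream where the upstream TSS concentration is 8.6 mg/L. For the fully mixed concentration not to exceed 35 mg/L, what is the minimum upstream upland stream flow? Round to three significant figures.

1110 L/s

Set C_mix = 35: (Q·8.600 + 271.0·143.0) / (Q + 271.0) = 35
→ Q = 271.0·(143.0 − 35)/(35 − 8.600) = 1109 L/s.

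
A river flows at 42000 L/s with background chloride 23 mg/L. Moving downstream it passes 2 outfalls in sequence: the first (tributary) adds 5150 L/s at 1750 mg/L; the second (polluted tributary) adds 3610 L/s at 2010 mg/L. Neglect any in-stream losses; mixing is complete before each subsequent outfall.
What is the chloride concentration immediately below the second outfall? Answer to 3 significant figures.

After outfall 1: Q = 42000 + 5150 = 47150 L/s; C = (42000·23.00 + 5150·1750)/47150 = 211.6 mg/L.
After outfall 2: Q = 47150 + 3610 = 50760 L/s; C = (47150·211.6 + 3610·2010)/50760 = 339.5 mg/L.

340 mg/L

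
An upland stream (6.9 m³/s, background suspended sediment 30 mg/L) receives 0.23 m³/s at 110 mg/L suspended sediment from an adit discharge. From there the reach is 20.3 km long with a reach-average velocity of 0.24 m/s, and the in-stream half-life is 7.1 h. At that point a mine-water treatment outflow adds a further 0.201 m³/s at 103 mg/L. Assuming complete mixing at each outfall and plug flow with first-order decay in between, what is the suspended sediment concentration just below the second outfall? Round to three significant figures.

After mixing, C = (6.900·30.00 + 0.2300·110.0) / 7.130 = 232.3/7.130 = 32.58 mg/L; combined flow 7.130 m³/s.
Travel time t = 20.3·1000 / 0.24 = 84580 s = 23.50 h.
Half-life 7.1 h → k = ln 2 / 7.1 = 0.09763 h⁻¹ = 2.343 d⁻¹.
Decay over the reach: 32.58·exp(−kt) = 32.58·0.1009 = 3.287 mg/L.
At the second outfall, C = (7.130·3.287 + 0.2010·103.0) / (7.130 + 0.2010) = 6.021 mg/L.

6.02 mg/L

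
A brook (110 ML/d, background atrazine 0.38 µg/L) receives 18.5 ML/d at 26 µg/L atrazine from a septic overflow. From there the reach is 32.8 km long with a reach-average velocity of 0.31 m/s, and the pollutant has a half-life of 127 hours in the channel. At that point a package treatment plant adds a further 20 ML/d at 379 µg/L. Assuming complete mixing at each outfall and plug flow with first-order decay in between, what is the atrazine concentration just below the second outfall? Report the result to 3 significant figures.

54.0 µg/L

Conservation of mass: C = (110.0·0.3800 + 18.50·26.00) / 128.5 = 522.8/128.5 = 4.068 µg/L; combined flow 128.5 ML/d.
Travel time t = 32.8·1000 / 0.31 = 105800 s = 29.39 h.
Half-life 127 h → k = ln 2 / 127 = 0.005458 h⁻¹ = 0.1310 d⁻¹.
Decay over the reach: 4.068·exp(−kt) = 4.068·0.8518 = 3.466 µg/L.
At the second outfall, C = (128.5·3.466 + 20.00·379.0) / (128.5 + 20.00) = 54.04 µg/L.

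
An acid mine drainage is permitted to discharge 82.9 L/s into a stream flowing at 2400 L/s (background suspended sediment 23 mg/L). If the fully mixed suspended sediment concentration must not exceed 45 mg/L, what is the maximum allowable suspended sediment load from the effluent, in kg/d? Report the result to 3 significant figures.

4880 kg/d

Mass balance at the limit: 2400·23.00 + 82.90·Cₑ = 2483·45 → Cₑ = 681.9 mg/L.
82.90 L/s = 0.08290 m³/s. Load = 0.08290 m³/s × 681.9 g/m³ × 86 400 s/d = 4884 kg/d.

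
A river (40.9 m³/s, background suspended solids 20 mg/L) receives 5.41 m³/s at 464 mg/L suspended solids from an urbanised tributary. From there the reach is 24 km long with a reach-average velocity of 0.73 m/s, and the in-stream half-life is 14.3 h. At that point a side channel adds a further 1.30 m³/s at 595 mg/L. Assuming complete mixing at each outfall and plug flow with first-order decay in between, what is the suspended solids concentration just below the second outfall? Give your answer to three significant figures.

61.1 mg/L

Mass balance: C = (40.90·20.00 + 5.410·464.0) / 46.31 = 3328/46.31 = 71.87 mg/L; combined flow 46.31 m³/s.
Travel time t = 24·1000 / 0.73 = 32880 s = 9.132 h.
Half-life 14.3 h → k = ln 2 / 14.3 = 0.04847 h⁻¹ = 1.163 d⁻¹.
Applying C = C₀e^(−kt): 71.87 × 0.6423 = 46.16 mg/L.
At the second outfall, C = (46.31·46.16 + 1.300·595.0) / (46.31 + 1.300) = 61.15 mg/L.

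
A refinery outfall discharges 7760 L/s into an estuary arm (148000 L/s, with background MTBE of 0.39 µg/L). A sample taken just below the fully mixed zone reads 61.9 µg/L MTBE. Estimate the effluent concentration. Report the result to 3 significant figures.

Mass balance: 148000·0.3900 + 7760·Cₑ = 155800·61.90
→ Cₑ = (155800·61.90 − 148000·0.3900) / 7760 = 1235 µg/L.

1240 µg/L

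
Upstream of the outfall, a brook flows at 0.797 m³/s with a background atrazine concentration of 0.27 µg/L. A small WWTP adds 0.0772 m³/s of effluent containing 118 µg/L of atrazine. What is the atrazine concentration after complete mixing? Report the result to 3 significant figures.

10.7 µg/L

After mixing, C = (0.7970·0.2700 + 0.07720·118.0) / 0.8742 = 9.325/0.8742 = 10.67 µg/L.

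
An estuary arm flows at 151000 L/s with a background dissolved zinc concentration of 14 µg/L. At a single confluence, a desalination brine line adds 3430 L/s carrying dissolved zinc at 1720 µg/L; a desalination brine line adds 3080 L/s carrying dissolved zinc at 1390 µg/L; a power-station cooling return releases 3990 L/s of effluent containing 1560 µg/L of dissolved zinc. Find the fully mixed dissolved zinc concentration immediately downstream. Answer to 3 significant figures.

Flow-weighted average: C = (151000·14.00 + 3430·1720 + 3080·1390 + 3990·1560) / 161500 = 18520000/161500 = 114.7 µg/L.

115 µg/L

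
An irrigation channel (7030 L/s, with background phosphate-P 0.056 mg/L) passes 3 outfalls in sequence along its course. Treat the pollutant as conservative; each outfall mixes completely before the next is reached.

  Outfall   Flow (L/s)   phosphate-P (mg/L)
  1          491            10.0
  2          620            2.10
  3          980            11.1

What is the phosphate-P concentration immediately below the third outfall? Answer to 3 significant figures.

1.92 mg/L

Outfall 1: combined Q = 7521 L/s; C = (7030·0.05600 + 491.0·10.00)/7521 = 0.7052 mg/L.
Outfall 2: combined Q = 8141 L/s; C = (7521·0.7052 + 620.0·2.100)/8141 = 0.8114 mg/L.
Outfall 3: combined Q = 9121 L/s; C = (8141·0.8114 + 980.0·11.10)/9121 = 1.917 mg/L.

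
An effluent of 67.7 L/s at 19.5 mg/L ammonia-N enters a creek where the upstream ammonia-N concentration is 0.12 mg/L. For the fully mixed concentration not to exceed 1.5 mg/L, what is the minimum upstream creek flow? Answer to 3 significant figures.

883 L/s

Set C_mix = 1.5: (Q·0.1200 + 67.70·19.50) / (Q + 67.70) = 1.5
→ Q = 67.70·(19.50 − 1.5)/(1.5 − 0.1200) = 883.0 L/s.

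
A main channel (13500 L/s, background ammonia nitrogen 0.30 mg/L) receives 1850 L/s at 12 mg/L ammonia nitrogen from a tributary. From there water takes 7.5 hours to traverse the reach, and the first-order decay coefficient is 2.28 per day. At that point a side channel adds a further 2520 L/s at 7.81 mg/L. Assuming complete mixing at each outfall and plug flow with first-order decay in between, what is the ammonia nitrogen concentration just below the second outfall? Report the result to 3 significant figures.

1.82 mg/L

Mass balance: C = (13500·0.3000 + 1850·12.00) / 15350 = 26250/15350 = 1.710 mg/L; combined flow 15350 L/s.
After decay, C = 1.710 × e^(−kt) = 1.710 × 0.4904 = 0.8387 mg/L.
At the second outfall, C = (15350·0.8387 + 2520·7.810) / (15350 + 2520) = 1.822 mg/L.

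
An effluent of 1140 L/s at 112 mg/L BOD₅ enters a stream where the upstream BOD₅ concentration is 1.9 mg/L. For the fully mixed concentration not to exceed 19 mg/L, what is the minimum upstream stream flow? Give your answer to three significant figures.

Set C_mix = 19: (Q·1.900 + 1140·112.0) / (Q + 1140) = 19
→ Q = 1140·(112.0 − 19)/(19 − 1.900) = 6200 L/s.

6200 L/s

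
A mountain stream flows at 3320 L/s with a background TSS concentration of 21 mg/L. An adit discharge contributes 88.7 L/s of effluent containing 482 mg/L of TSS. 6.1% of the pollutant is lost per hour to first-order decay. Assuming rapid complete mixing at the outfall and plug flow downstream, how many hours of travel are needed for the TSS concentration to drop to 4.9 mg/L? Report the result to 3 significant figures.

After mixing, C = (3320·21.00 + 88.70·482.0) / 3409 = 112500/3409 = 33.00 mg/L.
6.1%/h lost → k = −ln(1 − 0.061) = 0.06294 h⁻¹.
33.00·exp(−k·t) = 4.9 → t = ln(33.00/4.9)/k = 109100 s = 30.30 h.

30.3 h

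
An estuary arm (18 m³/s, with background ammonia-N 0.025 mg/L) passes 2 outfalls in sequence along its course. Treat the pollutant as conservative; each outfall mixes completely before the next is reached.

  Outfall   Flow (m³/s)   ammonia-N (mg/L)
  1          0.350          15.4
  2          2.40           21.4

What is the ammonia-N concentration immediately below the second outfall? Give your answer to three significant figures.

Outfall 1: combined Q = 18.35 m³/s; C = (18.00·0.02500 + 0.3500·15.40)/18.35 = 0.3183 mg/L.
Outfall 2: combined Q = 20.75 m³/s; C = (18.35·0.3183 + 2.400·21.40)/20.75 = 2.757 mg/L.

2.76 mg/L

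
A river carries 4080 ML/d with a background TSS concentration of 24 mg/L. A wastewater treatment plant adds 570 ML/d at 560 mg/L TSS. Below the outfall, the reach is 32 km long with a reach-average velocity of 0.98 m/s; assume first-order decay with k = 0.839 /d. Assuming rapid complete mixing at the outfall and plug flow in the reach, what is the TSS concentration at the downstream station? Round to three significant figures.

65.3 mg/L

After mixing, C = (4080·24.00 + 570.0·560.0) / 4650 = 417100/4650 = 89.70 mg/L.
Travel time t = 32·1000 / 0.98 = 32650 s = 9.070 h.
Decay over the reach: 89.70·exp(−kt) = 89.70·0.7283 = 65.33 mg/L.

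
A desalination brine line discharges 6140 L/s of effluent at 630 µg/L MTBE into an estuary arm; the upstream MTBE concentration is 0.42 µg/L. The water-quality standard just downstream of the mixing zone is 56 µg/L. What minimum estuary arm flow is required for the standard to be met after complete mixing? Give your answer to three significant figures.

Set C_mix = 56: (Q·0.4200 + 6140·630.0) / (Q + 6140) = 56
→ Q = 6140·(630.0 − 56)/(56 − 0.4200) = 63410 L/s.

63400 L/s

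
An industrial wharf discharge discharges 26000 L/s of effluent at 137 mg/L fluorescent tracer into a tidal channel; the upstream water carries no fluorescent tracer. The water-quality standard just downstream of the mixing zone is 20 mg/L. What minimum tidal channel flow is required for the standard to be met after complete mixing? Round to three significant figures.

Set C_mix = 20: (Q·0 + 26000·137.0) / (Q + 26000) = 20
→ Q = 26000·(137.0 − 20)/(20 − 0) = 152100 L/s.

152000 L/s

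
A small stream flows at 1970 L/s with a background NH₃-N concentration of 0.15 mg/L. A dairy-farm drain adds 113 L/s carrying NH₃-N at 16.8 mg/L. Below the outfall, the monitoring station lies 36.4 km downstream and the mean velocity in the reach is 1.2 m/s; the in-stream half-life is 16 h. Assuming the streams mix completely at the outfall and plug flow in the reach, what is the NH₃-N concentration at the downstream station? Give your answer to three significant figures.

Flow-weighted average: C = (1970·0.1500 + 113.0·16.80) / 2083 = 2194/2083 = 1.053 mg/L.
Travel time t = 36.4·1000 / 1.2 = 30330 s = 8.426 h.
Half-life 16 h → k = ln 2 / 16 = 0.04332 h⁻¹ = 1.040 d⁻¹.
First-order decay: C = 1.053·exp(−k·t) = 1.053·0.6942 = 0.7311 mg/L.

0.731 mg/L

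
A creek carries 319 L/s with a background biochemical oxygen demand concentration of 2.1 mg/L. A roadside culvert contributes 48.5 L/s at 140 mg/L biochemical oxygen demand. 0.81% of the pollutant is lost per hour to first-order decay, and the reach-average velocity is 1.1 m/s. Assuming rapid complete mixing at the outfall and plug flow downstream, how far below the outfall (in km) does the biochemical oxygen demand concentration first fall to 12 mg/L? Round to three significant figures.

256 km

Flow-weighted average: C = (319.0·2.100 + 48.50·140.0) / 367.5 = 7460/367.5 = 20.30 mg/L.
0.81%/h lost → k = −ln(1 − 0.0081) = 0.008133 h⁻¹.
Set 20.30·exp(−k·t) = 12 → t = ln(20.30/12)/k = 232700 s = 64.63 h.
Distance = v·t = 1.1·232700 = 256000 m = 256.0 km.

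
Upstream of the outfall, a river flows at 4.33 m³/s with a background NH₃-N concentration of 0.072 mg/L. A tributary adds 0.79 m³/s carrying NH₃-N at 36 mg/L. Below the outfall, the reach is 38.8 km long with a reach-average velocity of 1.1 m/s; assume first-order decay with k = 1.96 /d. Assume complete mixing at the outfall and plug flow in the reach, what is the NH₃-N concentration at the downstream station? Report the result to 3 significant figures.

Flow-weighted average: C = (4.330·0.07200 + 0.7900·36.00) / 5.120 = 28.75/5.120 = 5.616 mg/L.
Travel time t = 38.8·1000 / 1.1 = 35270 s = 9.798 h.
Applying C = C₀e^(−kt): 5.616 × 0.4493 = 2.523 mg/L.

2.52 mg/L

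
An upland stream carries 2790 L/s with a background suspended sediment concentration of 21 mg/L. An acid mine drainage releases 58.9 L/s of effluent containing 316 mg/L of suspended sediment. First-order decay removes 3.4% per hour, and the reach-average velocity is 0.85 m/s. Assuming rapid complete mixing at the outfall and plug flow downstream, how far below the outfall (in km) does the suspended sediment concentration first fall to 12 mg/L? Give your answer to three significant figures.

Mixed concentration C = ΣQC/ΣQ = (2790·21.00 + 58.90·316.0) / 2849 = 77200/2849 = 27.10 mg/L.
3.4%/h lost → k = −ln(1 − 0.034) = 0.03459 h⁻¹.
Set 27.10·exp(−k·t) = 12 → t = ln(27.10/12)/k = 84780 s = 23.55 h.
Distance = v·t = 0.85·84780 = 72060 m = 72.06 km.

72.1 km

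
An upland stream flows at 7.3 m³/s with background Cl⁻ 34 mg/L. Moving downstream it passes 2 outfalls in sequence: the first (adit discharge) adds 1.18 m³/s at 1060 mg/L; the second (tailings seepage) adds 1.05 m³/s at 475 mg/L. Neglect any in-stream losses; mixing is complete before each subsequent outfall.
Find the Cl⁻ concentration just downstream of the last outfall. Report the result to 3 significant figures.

Outfall 1: combined Q = 8.480 m³/s; C = (7.300·34.00 + 1.180·1060)/8.480 = 176.8 mg/L.
Outfall 2: combined Q = 9.530 m³/s; C = (8.480·176.8 + 1.050·475.0)/9.530 = 209.6 mg/L.

210 mg/L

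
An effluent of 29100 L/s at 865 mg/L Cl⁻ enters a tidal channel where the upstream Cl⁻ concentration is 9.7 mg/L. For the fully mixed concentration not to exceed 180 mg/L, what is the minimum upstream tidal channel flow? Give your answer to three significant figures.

Set C_mix = 180: (Q·9.700 + 29100·865.0) / (Q + 29100) = 180
→ Q = 29100·(865.0 − 180)/(180 − 9.700) = 117000 L/s.

117000 L/s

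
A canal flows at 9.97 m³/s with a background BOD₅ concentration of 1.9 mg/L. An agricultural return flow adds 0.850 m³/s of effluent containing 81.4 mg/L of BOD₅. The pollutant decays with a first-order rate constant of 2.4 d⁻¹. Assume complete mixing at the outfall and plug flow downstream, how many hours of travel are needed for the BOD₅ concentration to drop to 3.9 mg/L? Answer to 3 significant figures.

Mixed concentration C = ΣQC/ΣQ = (9.970·1.900 + 0.8500·81.40) / 10.82 = 88.13/10.82 = 8.145 mg/L.
8.145·exp(−k·t) = 3.9 → t = ln(8.145/3.9)/k = 26510 s = 7.365 h.

7.36 h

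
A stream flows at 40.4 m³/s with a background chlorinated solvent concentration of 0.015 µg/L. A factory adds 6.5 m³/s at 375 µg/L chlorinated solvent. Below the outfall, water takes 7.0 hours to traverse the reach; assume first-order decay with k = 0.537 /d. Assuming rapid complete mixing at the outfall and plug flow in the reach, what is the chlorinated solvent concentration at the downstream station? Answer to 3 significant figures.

44.4 µg/L

After mixing, C = (40.40·0.01500 + 6.500·375.0) / 46.90 = 2438/46.90 = 51.99 µg/L.
First-order decay: C = 51.99·exp(−k·t) = 51.99·0.8550 = 44.45 µg/L.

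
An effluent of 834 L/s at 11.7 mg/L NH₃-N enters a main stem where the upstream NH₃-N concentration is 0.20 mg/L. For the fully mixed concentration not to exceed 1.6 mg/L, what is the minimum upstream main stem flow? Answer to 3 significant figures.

6020 L/s

Set C_mix = 1.6: (Q·0.2000 + 834.0·11.70) / (Q + 834.0) = 1.6
→ Q = 834.0·(11.70 − 1.6)/(1.6 − 0.2000) = 6017 L/s.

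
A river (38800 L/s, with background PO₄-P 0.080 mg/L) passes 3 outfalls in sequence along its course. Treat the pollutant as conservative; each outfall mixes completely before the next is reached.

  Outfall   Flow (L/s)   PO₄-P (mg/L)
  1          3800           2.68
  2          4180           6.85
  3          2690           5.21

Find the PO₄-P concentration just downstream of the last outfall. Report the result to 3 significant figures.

1.13 mg/L

Below outfall 1: Q → 42600 L/s, C = (38800·0.08000 + 3800·2.680)/42600 = 0.3119 mg/L.
Below outfall 2: Q → 46780 L/s, C = (42600·0.3119 + 4180·6.850)/46780 = 0.8961 mg/L.
Below outfall 3: Q → 49470 L/s, C = (46780·0.8961 + 2690·5.210)/49470 = 1.131 mg/L.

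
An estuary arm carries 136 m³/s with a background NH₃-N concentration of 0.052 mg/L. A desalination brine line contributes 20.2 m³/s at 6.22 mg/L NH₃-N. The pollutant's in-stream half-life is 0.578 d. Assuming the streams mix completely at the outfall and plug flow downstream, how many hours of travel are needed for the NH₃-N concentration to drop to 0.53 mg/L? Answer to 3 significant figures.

After mixing, C = (136.0·0.05200 + 20.20·6.220) / 156.2 = 132.7/156.2 = 0.8497 mg/L.
Half-life 0.578 d → k = ln 2 / 0.578 = 1.199 d⁻¹.
0.8497·exp(−k·t) = 0.53 → t = ln(0.8497/0.53)/k = 34000 s = 9.445 h.

9.45 h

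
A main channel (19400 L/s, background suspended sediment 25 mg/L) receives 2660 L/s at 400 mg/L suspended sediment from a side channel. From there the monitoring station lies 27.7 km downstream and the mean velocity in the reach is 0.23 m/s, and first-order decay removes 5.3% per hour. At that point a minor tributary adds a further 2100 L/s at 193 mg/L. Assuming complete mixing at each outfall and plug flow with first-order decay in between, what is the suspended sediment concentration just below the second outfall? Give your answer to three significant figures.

27.1 mg/L

Mixed concentration C = ΣQC/ΣQ = (19400·25.00 + 2660·400.0) / 22060 = 1549000/22060 = 70.22 mg/L; combined flow 22060 L/s.
Travel time t = 27.7·1000 / 0.23 = 120400 s = 33.45 h.
5.3%/h lost → k = −ln(1 − 0.053) = 0.05446 h⁻¹.
First-order decay: C = 70.22·exp(−k·t) = 70.22·0.1617 = 11.36 mg/L.
At the second outfall, C = (22060·11.36 + 2100·193.0) / (22060 + 2100) = 27.15 mg/L.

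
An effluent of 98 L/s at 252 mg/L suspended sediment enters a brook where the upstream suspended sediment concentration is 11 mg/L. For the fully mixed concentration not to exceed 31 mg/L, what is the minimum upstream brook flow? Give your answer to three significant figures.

1080 L/s

Set C_mix = 31: (Q·11.00 + 98.00·252.0) / (Q + 98.00) = 31
→ Q = 98.00·(252.0 − 31)/(31 − 11.00) = 1083 L/s.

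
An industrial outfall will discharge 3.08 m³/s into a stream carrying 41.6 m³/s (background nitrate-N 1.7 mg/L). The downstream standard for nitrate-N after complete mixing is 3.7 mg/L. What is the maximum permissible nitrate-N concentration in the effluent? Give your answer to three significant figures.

30.7 mg/L

At the limit, (Qr·Cr + Qe·Cₑ)/(Qr + Qe) = 3.7:
Cₑ = (44.68·3.7 − 41.60·1.700) / 3.080 = 30.71 mg/L.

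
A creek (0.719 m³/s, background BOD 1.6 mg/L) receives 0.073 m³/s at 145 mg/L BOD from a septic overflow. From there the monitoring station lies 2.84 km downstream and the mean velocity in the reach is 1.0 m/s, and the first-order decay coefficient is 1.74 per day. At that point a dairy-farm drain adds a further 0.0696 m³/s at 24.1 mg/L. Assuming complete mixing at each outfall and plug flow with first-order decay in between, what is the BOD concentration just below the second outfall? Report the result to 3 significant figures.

14.8 mg/L

Flow-weighted average: C = (0.7190·1.600 + 0.07300·145.0) / 0.7920 = 11.74/0.7920 = 14.82 mg/L; combined flow 0.7920 m³/s.
Travel time t = 2.84·1000 / 1.0 = 2840 s = 0.7889 h.
Decay over the reach: 14.82·exp(−kt) = 14.82·0.9444 = 13.99 mg/L.
At the second outfall, C = (0.7920·13.99 + 0.06960·24.10) / (0.7920 + 0.06960) = 14.81 mg/L.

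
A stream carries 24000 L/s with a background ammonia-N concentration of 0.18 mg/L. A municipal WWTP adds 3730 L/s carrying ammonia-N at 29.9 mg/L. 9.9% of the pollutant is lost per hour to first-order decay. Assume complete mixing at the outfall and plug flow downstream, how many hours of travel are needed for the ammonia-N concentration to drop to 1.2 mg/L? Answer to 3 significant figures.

After mixing, C = (24000·0.1800 + 3730·29.90) / 27730 = 115800/27730 = 4.178 mg/L.
9.9%/h lost → k = −ln(1 − 0.099) = 0.1043 h⁻¹.
4.178·exp(−k·t) = 1.2 → t = ln(4.178/1.2)/k = 43080 s = 11.97 h.

12.0 h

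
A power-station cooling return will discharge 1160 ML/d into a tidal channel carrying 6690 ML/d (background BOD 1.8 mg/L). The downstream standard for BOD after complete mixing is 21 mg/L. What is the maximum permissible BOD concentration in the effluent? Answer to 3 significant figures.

At the limit, (Qr·Cr + Qe·Cₑ)/(Qr + Qe) = 21:
Cₑ = (7850·21 − 6690·1.800) / 1160 = 131.7 mg/L.

132 mg/L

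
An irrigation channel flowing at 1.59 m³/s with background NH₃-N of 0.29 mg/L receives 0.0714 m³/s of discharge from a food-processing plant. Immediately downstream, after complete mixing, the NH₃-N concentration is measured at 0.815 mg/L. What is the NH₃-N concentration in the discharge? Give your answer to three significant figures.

Mass balance: 1.590·0.2900 + 0.07140·Cₑ = 1.661·0.8150
→ Cₑ = (1.661·0.8150 − 1.590·0.2900) / 0.07140 = 12.51 mg/L.

12.5 mg/L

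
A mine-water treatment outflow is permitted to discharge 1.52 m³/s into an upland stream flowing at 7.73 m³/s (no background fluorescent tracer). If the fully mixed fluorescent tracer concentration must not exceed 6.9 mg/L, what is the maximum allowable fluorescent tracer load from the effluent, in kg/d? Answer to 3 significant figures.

5510 kg/d

Mass balance at the limit: 7.730·0 + 1.520·Cₑ = 9.250·6.9 → Cₑ = 41.99 mg/L.
Load = 1.520 m³/s × 41.99 g/m³ × 86 400 s/d = 5514 kg/d.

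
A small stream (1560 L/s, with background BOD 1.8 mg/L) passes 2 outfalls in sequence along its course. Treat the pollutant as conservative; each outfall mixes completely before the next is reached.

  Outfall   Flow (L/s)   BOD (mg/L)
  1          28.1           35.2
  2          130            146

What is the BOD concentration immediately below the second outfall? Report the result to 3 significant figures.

13.3 mg/L

Below outfall 1: Q → 1588 L/s, C = (1560·1.800 + 28.10·35.20)/1588 = 2.391 mg/L.
Below outfall 2: Q → 1718 L/s, C = (1588·2.391 + 130.0·146.0)/1718 = 13.26 mg/L.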